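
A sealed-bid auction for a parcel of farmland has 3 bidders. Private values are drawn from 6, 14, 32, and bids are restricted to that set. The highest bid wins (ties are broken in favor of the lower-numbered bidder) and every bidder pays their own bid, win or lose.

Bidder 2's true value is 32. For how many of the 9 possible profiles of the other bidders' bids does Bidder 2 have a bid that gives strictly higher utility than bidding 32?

5

Others bid (6, 6): truth gives 0; bid 14 gives 18 > 0. Violating.
Others bid (6, 14): truth gives 0; bid 14 gives 18 > 0. Violating.
Others bid (32, 6): truth gives -32; bid 6 gives -6 > -32. Violating.
Others bid (32, 14): truth gives -32; bid 6 gives -6 > -32. Violating.
Others bid (6, 32): truth gives 0; no alternative beats it.
Others bid (14, 6): truth gives 0; no alternative beats it.
(Checking all 9 profiles: 5 have a profitable deviation, 4 do not.)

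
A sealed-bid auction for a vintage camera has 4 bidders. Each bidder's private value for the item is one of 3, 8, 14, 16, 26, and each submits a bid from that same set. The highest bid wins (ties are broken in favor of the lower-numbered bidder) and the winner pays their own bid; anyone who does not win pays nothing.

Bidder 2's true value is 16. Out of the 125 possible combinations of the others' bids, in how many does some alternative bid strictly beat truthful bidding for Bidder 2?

18

Others bid (3, 3, 3): truth gives 0; bid 8 gives 8 > 0. Violating.
Others bid (3, 3, 8): truth gives 0; bid 8 gives 8 > 0. Violating.
Others bid (3, 3, 14): truth gives 0; bid 14 gives 2 > 0. Violating.
Others bid (3, 8, 3): truth gives 0; bid 8 gives 8 > 0. Violating.
Others bid (3, 3, 16): truth gives 0; no alternative beats it.
Others bid (3, 3, 26): truth gives 0; no alternative beats it.
(Checking all 125 profiles: 18 have a profitable deviation, 107 do not.)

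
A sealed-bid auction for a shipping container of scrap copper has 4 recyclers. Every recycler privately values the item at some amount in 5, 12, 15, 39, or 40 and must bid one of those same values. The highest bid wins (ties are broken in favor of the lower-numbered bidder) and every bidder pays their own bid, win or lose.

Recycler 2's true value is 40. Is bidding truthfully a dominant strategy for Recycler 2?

Consider the case where Recycler 1 bids 5, Recycler 3 bids 5 and Recycler 4 bids 5.
Truthful bid 40: wins, pays 40, utility 40 - 40 = 0.
Bid 12 instead: wins, pays 12, utility 40 - 12 = 28.
Since 28 > 0, bidding 12 is strictly better here, so truthful bidding is not dominant.

No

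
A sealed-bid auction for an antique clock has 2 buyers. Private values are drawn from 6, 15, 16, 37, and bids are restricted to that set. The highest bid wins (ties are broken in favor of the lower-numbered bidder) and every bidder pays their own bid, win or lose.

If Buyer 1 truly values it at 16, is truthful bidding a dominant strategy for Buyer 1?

No

Consider the case where Buyer 2 bids 6.
Truthful bid 16: wins, pays 16, utility 16 - 16 = 0.
Bid 6 instead: wins, pays 6, utility 16 - 6 = 10.
Since 10 > 0, bidding 6 is strictly better here, so truthful bidding is not dominant.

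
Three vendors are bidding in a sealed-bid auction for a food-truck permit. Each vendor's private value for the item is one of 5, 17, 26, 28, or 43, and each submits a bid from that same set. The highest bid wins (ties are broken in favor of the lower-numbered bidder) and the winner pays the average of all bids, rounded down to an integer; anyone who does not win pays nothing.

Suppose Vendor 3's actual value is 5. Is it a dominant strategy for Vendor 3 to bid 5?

Yes

Check each profile of the others' bids and compare truth against every alternative bid.
Others bid (5, 5): truth gives 0, best alternative gives -4.
Others bid (5, 17): truth gives 0, best alternative gives 0.
Others bid (5, 26): truth gives 0, best alternative gives 0.
Others bid (5, 28): truth gives 0, best alternative gives 0.
Others bid (5, 43): truth gives 0, best alternative gives 0.
Others bid (17, 5): truth gives 0, best alternative gives 0.
(Remaining 19 profiles checked similarly; truth is weakly best in each.)
In every case the truthful bid is at least as good as any alternative, so it is a dominant strategy.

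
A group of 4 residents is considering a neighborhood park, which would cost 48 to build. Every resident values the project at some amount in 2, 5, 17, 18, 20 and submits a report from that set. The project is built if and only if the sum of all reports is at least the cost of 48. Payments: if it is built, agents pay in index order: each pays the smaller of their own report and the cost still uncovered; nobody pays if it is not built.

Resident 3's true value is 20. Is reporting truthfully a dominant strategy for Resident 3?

No

Consider the case where Resident 1 reports 2, Resident 2 reports 17 and Resident 4 reports 17.
Truthful report 20: project built, pays 20, utility 20 - 20 = 0.
Report 17 instead: project built, pays 17, utility 20 - 17 = 3.
Since 3 > 0, reporting 17 is strictly better here, so truthful reporting is not dominant.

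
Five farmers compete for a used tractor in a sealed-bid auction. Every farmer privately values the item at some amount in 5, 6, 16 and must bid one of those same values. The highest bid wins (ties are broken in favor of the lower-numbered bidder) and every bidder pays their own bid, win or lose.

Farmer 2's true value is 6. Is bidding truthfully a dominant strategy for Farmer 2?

Consider the case where Farmer 1 bids 5, Farmer 3 bids 5, Farmer 4 bids 5 and Farmer 5 bids 16.
Truthful bid 6: loses but pays 6, utility -6.
Bid 5 instead: loses but pays 5, utility -5.
Since -5 > -6, bidding 5 is strictly better here, so truthful bidding is not dominant.

No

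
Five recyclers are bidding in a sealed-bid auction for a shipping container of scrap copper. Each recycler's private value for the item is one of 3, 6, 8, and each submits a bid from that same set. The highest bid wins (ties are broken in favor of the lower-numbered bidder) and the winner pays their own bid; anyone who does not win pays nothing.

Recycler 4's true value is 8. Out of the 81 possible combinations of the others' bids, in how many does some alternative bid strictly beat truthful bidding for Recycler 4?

2

Others bid (3, 3, 3, 3): truth gives 0; bid 6 gives 2 > 0. Violating.
Others bid (3, 3, 3, 6): truth gives 0; bid 6 gives 2 > 0. Violating.
Others bid (3, 3, 3, 8): truth gives 0; no alternative beats it.
Others bid (3, 3, 6, 3): truth gives 0; no alternative beats it.
(Checking all 81 profiles: 2 have a profitable deviation, 79 do not.)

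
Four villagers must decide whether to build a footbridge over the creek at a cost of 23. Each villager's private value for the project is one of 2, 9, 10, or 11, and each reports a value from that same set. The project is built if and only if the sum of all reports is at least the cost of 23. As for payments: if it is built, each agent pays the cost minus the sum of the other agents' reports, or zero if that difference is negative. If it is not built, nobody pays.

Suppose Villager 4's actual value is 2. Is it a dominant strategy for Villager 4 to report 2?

Check each profile of the others' reports and compare truth against every alternative report.
Others report (2, 2, 10): truth gives 0, best alternative gives -7.
Others report (2, 10, 2): truth gives 0, best alternative gives -7.
Others report (10, 2, 2): truth gives 0, best alternative gives -7.
Others report (2, 2, 11): truth gives 0, best alternative gives -6.
Others report (2, 11, 2): truth gives 0, best alternative gives -6.
Others report (11, 2, 2): truth gives 0, best alternative gives -6.
(Remaining 58 profiles checked similarly; truth is weakly best in each.)
In every case the truthful report is at least as good as any alternative, so it is a dominant strategy.

Yes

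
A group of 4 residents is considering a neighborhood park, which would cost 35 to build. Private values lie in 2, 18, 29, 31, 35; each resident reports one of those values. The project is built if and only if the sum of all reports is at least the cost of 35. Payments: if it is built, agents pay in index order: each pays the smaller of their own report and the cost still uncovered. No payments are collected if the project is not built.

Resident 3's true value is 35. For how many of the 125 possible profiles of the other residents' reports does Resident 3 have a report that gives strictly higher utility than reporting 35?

Others report (2, 2, 2): truth gives 4; report 29 gives 6 > 4. Violating.
Others report (2, 2, 18): truth gives 4; report 18 gives 17 > 4. Violating.
Others report (2, 2, 29): truth gives 4; report 2 gives 33 > 4. Violating.
Others report (2, 2, 31): truth gives 4; report 2 gives 33 > 4. Violating.
Others report (2, 18, 2): truth gives 20; no alternative beats it.
Others report (2, 31, 2): truth gives 33; no alternative beats it.
(Checking all 125 profiles: 23 have a profitable deviation, 102 do not.)

23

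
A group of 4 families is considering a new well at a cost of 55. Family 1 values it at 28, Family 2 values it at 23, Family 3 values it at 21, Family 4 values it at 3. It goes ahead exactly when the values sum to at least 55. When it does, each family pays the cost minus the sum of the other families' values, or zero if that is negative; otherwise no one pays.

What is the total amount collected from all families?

Total value 75 ≥ cost 55, so it is built.
Family 1: others sum to 47; max(0, 55 - 47) = 8.
Family 2: others sum to 52; max(0, 55 - 52) = 3.
Family 3: others sum to 54; max(0, 55 - 54) = 1.
Family 4: others sum to 72; max(0, 55 - 72) = 0.
Total collected = 8 + 3 + 1 + 0 = 12.

12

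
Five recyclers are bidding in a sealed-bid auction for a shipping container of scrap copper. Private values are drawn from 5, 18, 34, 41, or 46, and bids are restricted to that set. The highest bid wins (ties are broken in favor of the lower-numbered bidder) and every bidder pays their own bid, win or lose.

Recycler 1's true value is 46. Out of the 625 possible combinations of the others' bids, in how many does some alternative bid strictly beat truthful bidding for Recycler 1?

Others bid (5, 5, 5, 5): truth gives 0; bid 5 gives 41 > 0. Violating.
Others bid (5, 5, 5, 18): truth gives 0; bid 18 gives 28 > 0. Violating.
Others bid (5, 5, 5, 34): truth gives 0; bid 34 gives 12 > 0. Violating.
Others bid (5, 5, 5, 41): truth gives 0; bid 41 gives 5 > 0. Violating.
Others bid (5, 5, 5, 46): truth gives 0; no alternative beats it.
Others bid (5, 5, 18, 46): truth gives 0; no alternative beats it.
(Checking all 625 profiles: 256 have a profitable deviation, 369 do not.)

256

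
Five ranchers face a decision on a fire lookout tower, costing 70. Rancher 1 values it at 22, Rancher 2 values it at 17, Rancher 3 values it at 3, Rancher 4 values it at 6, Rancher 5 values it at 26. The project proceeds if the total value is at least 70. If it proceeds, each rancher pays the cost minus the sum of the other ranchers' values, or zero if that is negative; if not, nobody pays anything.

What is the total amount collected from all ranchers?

Total value 74 ≥ cost 70, so it is built.
Rancher 1: others sum to 52; max(0, 70 - 52) = 18.
Rancher 2: others sum to 57; max(0, 70 - 57) = 13.
Rancher 3: others sum to 71; max(0, 70 - 71) = 0.
Rancher 4: others sum to 68; max(0, 70 - 68) = 2.
Rancher 5: others sum to 48; max(0, 70 - 48) = 22.
Total collected = 18 + 13 + 0 + 2 + 22 = 55.

55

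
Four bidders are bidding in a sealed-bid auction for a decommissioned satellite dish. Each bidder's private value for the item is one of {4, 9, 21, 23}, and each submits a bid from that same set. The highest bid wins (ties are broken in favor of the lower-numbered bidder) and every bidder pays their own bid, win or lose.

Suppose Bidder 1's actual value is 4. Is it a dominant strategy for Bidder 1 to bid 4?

Yes

Check each profile of the others' bids and compare truth against every alternative bid.
Others bid (4, 4, 4): truth gives 0, best alternative gives -5.
Others bid (4, 4, 21): truth gives -4, best alternative gives -9.
Others bid (4, 4, 23): truth gives -4, best alternative gives -9.
Others bid (4, 9, 21): truth gives -4, best alternative gives -9.
Others bid (4, 9, 23): truth gives -4, best alternative gives -9.
Others bid (4, 21, 4): truth gives -4, best alternative gives -9.
(Remaining 58 profiles checked similarly; truth is weakly best in each.)
In every case the truthful bid is at least as good as any alternative, so it is a dominant strategy.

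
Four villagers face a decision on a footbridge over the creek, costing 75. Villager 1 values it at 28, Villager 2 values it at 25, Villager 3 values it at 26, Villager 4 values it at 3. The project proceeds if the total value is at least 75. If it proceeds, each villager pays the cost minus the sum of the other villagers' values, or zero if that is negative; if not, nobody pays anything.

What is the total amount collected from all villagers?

58

Total value 82 ≥ cost 75, so it is built.
Villager 1: others sum to 54; max(0, 75 - 54) = 21.
Villager 2: others sum to 57; max(0, 75 - 57) = 18.
Villager 3: others sum to 56; max(0, 75 - 56) = 19.
Villager 4: others sum to 79; max(0, 75 - 79) = 0.
Total collected = 21 + 18 + 19 + 0 = 58.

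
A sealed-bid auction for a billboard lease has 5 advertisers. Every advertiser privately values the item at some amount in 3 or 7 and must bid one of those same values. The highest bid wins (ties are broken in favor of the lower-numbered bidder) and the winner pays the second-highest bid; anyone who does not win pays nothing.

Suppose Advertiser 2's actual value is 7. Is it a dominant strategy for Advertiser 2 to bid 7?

Check each profile of the others' bids and compare truth against every alternative bid.
Others bid (3, 3, 3, 3): truth gives 4, best alternative gives 0.
Others bid (3, 3, 3, 7): truth gives 0, best alternative gives 0.
Others bid (3, 3, 7, 3): truth gives 0, best alternative gives 0.
Others bid (3, 3, 7, 7): truth gives 0, best alternative gives 0.
Others bid (3, 7, 3, 3): truth gives 0, best alternative gives 0.
Others bid (3, 7, 3, 7): truth gives 0, best alternative gives 0.
(Remaining 10 profiles checked similarly; truth is weakly best in each.)
In every case the truthful bid is at least as good as any alternative, so it is a dominant strategy.

Yes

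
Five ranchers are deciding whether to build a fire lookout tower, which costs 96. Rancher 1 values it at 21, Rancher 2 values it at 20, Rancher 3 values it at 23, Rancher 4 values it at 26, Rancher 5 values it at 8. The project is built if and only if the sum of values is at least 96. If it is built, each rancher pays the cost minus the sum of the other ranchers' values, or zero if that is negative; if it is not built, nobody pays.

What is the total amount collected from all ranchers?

88

Total value 98 ≥ cost 96, so it is built.
Rancher 1: others sum to 77; max(0, 96 - 77) = 19.
Rancher 2: others sum to 78; max(0, 96 - 78) = 18.
Rancher 3: others sum to 75; max(0, 96 - 75) = 21.
Rancher 4: others sum to 72; max(0, 96 - 72) = 24.
Rancher 5: others sum to 90; max(0, 96 - 90) = 6.
Total collected = 19 + 18 + 21 + 24 + 6 = 88.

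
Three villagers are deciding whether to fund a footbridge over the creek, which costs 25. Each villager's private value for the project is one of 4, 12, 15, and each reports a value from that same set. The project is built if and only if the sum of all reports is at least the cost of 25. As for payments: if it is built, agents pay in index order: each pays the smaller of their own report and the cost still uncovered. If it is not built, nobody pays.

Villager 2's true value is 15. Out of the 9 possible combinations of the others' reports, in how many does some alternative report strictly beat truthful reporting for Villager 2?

Others report (4, 12): truth gives 0; report 12 gives 3 > 0. Violating.
Others report (4, 15): truth gives 0; report 12 gives 3 > 0. Violating.
Others report (12, 4): truth gives 2; report 12 gives 3 > 2. Violating.
Others report (12, 12): truth gives 2; report 4 gives 11 > 2. Violating.
Others report (4, 4): truth gives 0; no alternative beats it.
Others report (15, 4): truth gives 5; no alternative beats it.
(Checking all 9 profiles: 7 have a profitable deviation, 2 do not.)

7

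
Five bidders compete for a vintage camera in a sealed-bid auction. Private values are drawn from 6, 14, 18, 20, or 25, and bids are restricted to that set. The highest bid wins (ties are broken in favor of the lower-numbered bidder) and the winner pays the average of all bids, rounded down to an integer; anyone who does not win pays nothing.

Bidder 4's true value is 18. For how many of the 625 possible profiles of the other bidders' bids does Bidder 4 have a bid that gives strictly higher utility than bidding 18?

190

Others bid (6, 6, 6, 6): truth gives 10; bid 14 gives 11 > 10. Violating.
Others bid (6, 6, 6, 14): truth gives 8; bid 14 gives 9 > 8. Violating.
Others bid (6, 6, 6, 20): truth gives 0; bid 20 gives 7 > 0. Violating.
Others bid (6, 6, 6, 25): truth gives 0; bid 25 gives 5 > 0. Violating.
Others bid (6, 6, 6, 18): truth gives 8; no alternative beats it.
Others bid (6, 6, 14, 6): truth gives 8; no alternative beats it.
(Checking all 625 profiles: 190 have a profitable deviation, 435 do not.)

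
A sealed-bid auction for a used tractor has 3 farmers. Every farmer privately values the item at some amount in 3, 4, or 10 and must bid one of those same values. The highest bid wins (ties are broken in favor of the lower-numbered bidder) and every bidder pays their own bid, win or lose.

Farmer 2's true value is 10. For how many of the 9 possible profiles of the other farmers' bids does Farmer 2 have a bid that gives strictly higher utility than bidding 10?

5

Others bid (3, 3): truth gives 0; bid 4 gives 6 > 0. Violating.
Others bid (3, 4): truth gives 0; bid 4 gives 6 > 0. Violating.
Others bid (10, 3): truth gives -10; bid 3 gives -3 > -10. Violating.
Others bid (10, 4): truth gives -10; bid 3 gives -3 > -10. Violating.
Others bid (3, 10): truth gives 0; no alternative beats it.
Others bid (4, 3): truth gives 0; no alternative beats it.
(Checking all 9 profiles: 5 have a profitable deviation, 4 do not.)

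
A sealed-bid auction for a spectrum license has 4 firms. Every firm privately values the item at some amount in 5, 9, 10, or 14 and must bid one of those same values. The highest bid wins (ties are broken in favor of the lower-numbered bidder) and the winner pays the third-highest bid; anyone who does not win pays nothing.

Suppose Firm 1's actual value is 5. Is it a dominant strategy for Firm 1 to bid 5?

Check each profile of the others' bids and compare truth against every alternative bid.
Others bid (5, 9, 9): truth gives 0, best alternative gives -4.
Others bid (9, 5, 9): truth gives 0, best alternative gives -4.
Others bid (9, 9, 5): truth gives 0, best alternative gives -4.
Others bid (9, 9, 9): truth gives 0, best alternative gives -4.
Others bid (5, 5, 5): truth gives 0, best alternative gives 0.
Others bid (5, 5, 9): truth gives 0, best alternative gives 0.
(Remaining 58 profiles checked similarly; truth is weakly best in each.)
In every case the truthful bid is at least as good as any alternative, so it is a dominant strategy.

Yes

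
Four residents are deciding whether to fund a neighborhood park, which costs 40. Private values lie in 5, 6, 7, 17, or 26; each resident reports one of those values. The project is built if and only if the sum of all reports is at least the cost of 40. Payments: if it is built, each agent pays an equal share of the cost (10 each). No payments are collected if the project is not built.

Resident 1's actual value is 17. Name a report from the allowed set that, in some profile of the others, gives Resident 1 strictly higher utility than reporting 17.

26

Suppose Resident 2 reports 5, Resident 3 reports 5 and Resident 4 reports 5.
Report 17: project not built, utility 0.
Report 26: project built, pays 10, utility 17 - 10 = 7.
So reporting 26 beats truth here (7 > 0).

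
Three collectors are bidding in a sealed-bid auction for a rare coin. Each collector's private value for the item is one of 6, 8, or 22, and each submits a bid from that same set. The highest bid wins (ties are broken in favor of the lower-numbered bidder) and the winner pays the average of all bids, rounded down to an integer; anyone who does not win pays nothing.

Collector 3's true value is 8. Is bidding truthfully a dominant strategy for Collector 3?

Yes

Check each profile of the others' bids and compare truth against every alternative bid.
Others bid (6, 6): truth gives 2, best alternative gives 0.
Others bid (6, 8): truth gives 0, best alternative gives 0.
Others bid (6, 22): truth gives 0, best alternative gives 0.
Others bid (8, 6): truth gives 0, best alternative gives 0.
Others bid (8, 8): truth gives 0, best alternative gives 0.
Others bid (8, 22): truth gives 0, best alternative gives 0.
(Remaining 3 profiles checked similarly; truth is weakly best in each.)
In every case the truthful bid is at least as good as any alternative, so it is a dominant strategy.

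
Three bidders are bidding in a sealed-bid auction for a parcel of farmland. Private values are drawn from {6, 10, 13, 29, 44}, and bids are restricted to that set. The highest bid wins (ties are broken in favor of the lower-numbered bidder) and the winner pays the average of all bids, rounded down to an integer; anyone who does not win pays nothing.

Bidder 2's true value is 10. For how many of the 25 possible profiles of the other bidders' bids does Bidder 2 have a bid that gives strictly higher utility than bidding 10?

1

Others bid (10, 6): truth gives 0; bid 13 gives 1 > 0. Violating.
Others bid (6, 6): truth gives 3; no alternative beats it.
Others bid (6, 10): truth gives 2; no alternative beats it.
(Checking all 25 profiles: 1 has a profitable deviation, 24 do not.)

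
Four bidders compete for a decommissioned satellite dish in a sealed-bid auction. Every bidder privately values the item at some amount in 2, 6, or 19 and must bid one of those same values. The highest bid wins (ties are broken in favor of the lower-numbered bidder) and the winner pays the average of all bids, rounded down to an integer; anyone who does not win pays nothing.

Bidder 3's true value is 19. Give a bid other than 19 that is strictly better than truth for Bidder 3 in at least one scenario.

6

Suppose Bidder 1 bids 2, Bidder 2 bids 2 and Bidder 4 bids 2.
Bid 19: wins, pays 6, utility 19 - 6 = 13.
Bid 6: wins, pays 3, utility 19 - 3 = 16.
So bidding 6 beats truth here (16 > 13).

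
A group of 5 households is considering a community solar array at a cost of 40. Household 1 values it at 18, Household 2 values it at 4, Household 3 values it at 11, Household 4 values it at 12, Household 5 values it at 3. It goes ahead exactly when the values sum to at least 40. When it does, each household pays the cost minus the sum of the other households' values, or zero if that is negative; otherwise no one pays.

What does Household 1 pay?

Total value 48 ≥ cost 40, so the project is built.
The other households' values sum to 30.
Cost minus that sum is 40 - 30 = 10.

10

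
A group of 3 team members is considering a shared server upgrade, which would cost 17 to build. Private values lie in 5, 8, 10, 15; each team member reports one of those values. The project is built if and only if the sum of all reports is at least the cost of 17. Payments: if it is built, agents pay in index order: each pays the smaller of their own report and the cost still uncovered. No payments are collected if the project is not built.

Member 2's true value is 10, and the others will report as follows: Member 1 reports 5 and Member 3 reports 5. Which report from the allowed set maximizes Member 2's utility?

8

Report 5: project not built, utility 0.
Report 8: project built, pays 8, utility 10 - 8 = 2.
Report 10: project built, pays 10, utility 10 - 10 = 0.
Report 15: project built, pays 12, utility 10 - 12 = -2.
The best choice is 8 with utility 2.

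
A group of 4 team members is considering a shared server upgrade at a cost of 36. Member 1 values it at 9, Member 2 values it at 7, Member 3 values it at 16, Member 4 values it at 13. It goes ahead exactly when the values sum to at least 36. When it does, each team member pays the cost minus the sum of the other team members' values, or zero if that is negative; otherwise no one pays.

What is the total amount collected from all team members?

11

Total value 45 ≥ cost 36, so it is built.
Member 1: others sum to 36; max(0, 36 - 36) = 0.
Member 2: others sum to 38; max(0, 36 - 38) = 0.
Member 3: others sum to 29; max(0, 36 - 29) = 7.
Member 4: others sum to 32; max(0, 36 - 32) = 4.
Total collected = 0 + 0 + 7 + 4 = 11.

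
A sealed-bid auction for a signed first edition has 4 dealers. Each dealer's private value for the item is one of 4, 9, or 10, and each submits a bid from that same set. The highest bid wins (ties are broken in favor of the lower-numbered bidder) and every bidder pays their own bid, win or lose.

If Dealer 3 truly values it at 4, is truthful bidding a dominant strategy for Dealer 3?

Check each profile of the others' bids and compare truth against every alternative bid.
Others bid (4, 10, 4): truth gives -4, best alternative gives -9.
Others bid (4, 10, 9): truth gives -4, best alternative gives -9.
Others bid (4, 10, 10): truth gives -4, best alternative gives -9.
Others bid (9, 10, 4): truth gives -4, best alternative gives -9.
Others bid (9, 10, 9): truth gives -4, best alternative gives -9.
Others bid (9, 10, 10): truth gives -4, best alternative gives -9.
(Remaining 21 profiles checked similarly; truth is weakly best in each.)
In every case the truthful bid is at least as good as any alternative, so it is a dominant strategy.

Yes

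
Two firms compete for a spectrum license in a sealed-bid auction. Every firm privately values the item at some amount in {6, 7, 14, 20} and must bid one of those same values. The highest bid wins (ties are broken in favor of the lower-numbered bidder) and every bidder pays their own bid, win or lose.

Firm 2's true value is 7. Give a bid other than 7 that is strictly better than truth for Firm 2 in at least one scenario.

6

Suppose Firm 1 bids 7.
Bid 7: loses but pays 7, utility -7.
Bid 6: loses but pays 6, utility -6.
So bidding 6 beats truth here (-6 > -7).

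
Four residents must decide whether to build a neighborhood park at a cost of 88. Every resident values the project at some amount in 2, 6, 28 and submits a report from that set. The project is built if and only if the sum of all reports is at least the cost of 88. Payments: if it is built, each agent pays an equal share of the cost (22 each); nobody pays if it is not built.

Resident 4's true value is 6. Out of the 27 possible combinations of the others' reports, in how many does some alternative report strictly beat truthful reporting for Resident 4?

1

Others report (28, 28, 28): truth gives -16; report 2 gives 0 > -16. Violating.
Others report (2, 2, 2): truth gives 0; no alternative beats it.
Others report (2, 2, 6): truth gives 0; no alternative beats it.
(Checking all 27 profiles: 1 has a profitable deviation, 26 do not.)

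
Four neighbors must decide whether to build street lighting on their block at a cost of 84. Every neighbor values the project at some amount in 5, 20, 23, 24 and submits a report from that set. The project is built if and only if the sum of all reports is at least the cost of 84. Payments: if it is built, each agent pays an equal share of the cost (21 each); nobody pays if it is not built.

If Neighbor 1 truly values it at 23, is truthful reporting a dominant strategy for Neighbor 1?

No

Consider the case where Neighbor 2 reports 20, Neighbor 3 reports 20 and Neighbor 4 reports 20.
Truthful report 23: project not built, utility 0.
Report 24 instead: project built, pays 21, utility 23 - 21 = 2.
Since 2 > 0, reporting 24 is strictly better here, so truthful reporting is not dominant.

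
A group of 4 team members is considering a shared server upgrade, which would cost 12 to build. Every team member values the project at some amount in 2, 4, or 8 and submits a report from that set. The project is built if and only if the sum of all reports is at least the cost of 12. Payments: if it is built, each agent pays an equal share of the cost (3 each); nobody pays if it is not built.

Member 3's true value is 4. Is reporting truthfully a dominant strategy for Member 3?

No

Consider the case where Member 1 reports 2, Member 2 reports 2 and Member 4 reports 2.
Truthful report 4: project not built, utility 0.
Report 8 instead: project built, pays 3, utility 4 - 3 = 1.
Since 1 > 0, reporting 8 is strictly better here, so truthful reporting is not dominant.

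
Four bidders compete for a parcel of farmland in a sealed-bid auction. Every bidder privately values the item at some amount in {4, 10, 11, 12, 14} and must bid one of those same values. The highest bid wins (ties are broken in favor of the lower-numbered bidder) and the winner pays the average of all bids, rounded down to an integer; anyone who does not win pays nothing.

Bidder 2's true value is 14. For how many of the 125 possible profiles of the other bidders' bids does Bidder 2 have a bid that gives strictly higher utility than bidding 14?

30

Others bid (4, 4, 4): truth gives 8; bid 10 gives 9 > 8. Violating.
Others bid (4, 4, 10): truth gives 6; bid 10 gives 7 > 6. Violating.
Others bid (4, 4, 11): truth gives 6; bid 11 gives 7 > 6. Violating.
Others bid (4, 10, 4): truth gives 6; bid 10 gives 7 > 6. Violating.
Others bid (4, 4, 12): truth gives 6; no alternative beats it.
Others bid (4, 4, 14): truth gives 5; no alternative beats it.
(Checking all 125 profiles: 30 have a profitable deviation, 95 do not.)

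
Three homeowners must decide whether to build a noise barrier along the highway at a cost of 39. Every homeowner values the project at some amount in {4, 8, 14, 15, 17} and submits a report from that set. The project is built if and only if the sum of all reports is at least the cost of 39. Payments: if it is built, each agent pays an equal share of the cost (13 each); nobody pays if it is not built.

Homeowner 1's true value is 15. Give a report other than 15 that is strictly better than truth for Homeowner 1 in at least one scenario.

17

Suppose Homeowner 2 reports 8 and Homeowner 3 reports 14.
Report 15: project not built, utility 0.
Report 17: project built, pays 13, utility 15 - 13 = 2.
So reporting 17 beats truth here (2 > 0).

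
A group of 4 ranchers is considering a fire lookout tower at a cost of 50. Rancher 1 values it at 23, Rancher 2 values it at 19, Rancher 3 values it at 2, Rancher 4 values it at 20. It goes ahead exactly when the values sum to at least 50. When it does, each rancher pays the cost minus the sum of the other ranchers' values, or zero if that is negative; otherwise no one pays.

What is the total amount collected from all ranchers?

20

Total value 64 ≥ cost 50, so it is built.
Rancher 1: others sum to 41; max(0, 50 - 41) = 9.
Rancher 2: others sum to 45; max(0, 50 - 45) = 5.
Rancher 3: others sum to 62; max(0, 50 - 62) = 0.
Rancher 4: others sum to 44; max(0, 50 - 44) = 6.
Total collected = 9 + 5 + 0 + 6 = 20.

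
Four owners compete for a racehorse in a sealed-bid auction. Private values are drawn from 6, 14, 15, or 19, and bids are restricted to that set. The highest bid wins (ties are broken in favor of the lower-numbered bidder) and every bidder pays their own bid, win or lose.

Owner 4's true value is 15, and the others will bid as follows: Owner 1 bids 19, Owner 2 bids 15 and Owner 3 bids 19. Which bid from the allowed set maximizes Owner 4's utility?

6

Bid 6: loses but pays 6, utility -6.
Bid 14: loses but pays 14, utility -14.
Bid 15: loses but pays 15, utility -15.
Bid 19: loses but pays 19, utility -19.
The best choice is 6 with utility -6.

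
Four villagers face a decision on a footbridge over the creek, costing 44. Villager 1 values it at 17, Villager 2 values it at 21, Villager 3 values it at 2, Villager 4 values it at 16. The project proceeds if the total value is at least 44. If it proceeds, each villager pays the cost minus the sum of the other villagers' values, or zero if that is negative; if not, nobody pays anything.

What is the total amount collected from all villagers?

Total value 56 ≥ cost 44, so it is built.
Villager 1: others sum to 39; max(0, 44 - 39) = 5.
Villager 2: others sum to 35; max(0, 44 - 35) = 9.
Villager 3: others sum to 54; max(0, 44 - 54) = 0.
Villager 4: others sum to 40; max(0, 44 - 40) = 4.
Total collected = 5 + 9 + 0 + 4 = 18.

18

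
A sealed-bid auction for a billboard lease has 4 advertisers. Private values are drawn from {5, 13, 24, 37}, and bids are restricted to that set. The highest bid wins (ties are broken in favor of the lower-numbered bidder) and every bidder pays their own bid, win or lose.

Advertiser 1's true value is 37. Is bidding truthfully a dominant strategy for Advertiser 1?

No

Consider the case where Advertiser 2 bids 5, Advertiser 3 bids 5 and Advertiser 4 bids 5.
Truthful bid 37: wins, pays 37, utility 37 - 37 = 0.
Bid 5 instead: wins, pays 5, utility 37 - 5 = 32.
Since 32 > 0, bidding 5 is strictly better here, so truthful bidding is not dominant.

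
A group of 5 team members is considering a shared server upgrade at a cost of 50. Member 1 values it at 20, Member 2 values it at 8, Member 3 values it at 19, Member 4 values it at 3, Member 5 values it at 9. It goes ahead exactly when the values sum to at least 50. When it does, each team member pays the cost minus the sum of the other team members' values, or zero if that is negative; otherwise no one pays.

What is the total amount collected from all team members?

Total value 59 ≥ cost 50, so it is built.
Member 1: others sum to 39; max(0, 50 - 39) = 11.
Member 2: others sum to 51; max(0, 50 - 51) = 0.
Member 3: others sum to 40; max(0, 50 - 40) = 10.
Member 4: others sum to 56; max(0, 50 - 56) = 0.
Member 5: others sum to 50; max(0, 50 - 50) = 0.
Total collected = 11 + 0 + 10 + 0 + 0 = 21.

21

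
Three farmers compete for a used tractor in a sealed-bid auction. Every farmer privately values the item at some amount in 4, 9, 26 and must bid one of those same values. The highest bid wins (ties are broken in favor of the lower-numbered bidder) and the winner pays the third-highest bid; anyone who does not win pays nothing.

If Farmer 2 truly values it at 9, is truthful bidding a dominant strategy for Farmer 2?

No

Consider the case where Farmer 1 bids 4 and Farmer 3 bids 26.
Truthful bid 9: loses, pays 0, utility 0.
Bid 26 instead: wins, pays 4, utility 9 - 4 = 5.
Since 5 > 0, bidding 26 is strictly better here, so truthful bidding is not dominant.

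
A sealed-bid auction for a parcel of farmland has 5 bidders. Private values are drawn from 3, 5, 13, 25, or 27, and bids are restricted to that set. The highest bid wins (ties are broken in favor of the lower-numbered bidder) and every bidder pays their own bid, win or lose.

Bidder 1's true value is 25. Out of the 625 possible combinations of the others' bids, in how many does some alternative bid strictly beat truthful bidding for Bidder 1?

450

Others bid (3, 3, 3, 3): truth gives 0; bid 3 gives 22 > 0. Violating.
Others bid (3, 3, 3, 5): truth gives 0; bid 5 gives 20 > 0. Violating.
Others bid (3, 3, 3, 13): truth gives 0; bid 13 gives 12 > 0. Violating.
Others bid (3, 3, 3, 27): truth gives -25; bid 27 gives -2 > -25. Violating.
Others bid (3, 3, 3, 25): truth gives 0; no alternative beats it.
Others bid (3, 3, 5, 25): truth gives 0; no alternative beats it.
(Checking all 625 profiles: 450 have a profitable deviation, 175 do not.)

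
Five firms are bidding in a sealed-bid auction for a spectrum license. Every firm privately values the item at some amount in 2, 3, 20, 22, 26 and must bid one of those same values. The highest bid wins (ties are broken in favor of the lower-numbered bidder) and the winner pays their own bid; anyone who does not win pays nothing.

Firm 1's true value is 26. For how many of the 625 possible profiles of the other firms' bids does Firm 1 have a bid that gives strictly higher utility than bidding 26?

256

Others bid (2, 2, 2, 2): truth gives 0; bid 2 gives 24 > 0. Violating.
Others bid (2, 2, 2, 3): truth gives 0; bid 3 gives 23 > 0. Violating.
Others bid (2, 2, 2, 20): truth gives 0; bid 20 gives 6 > 0. Violating.
Others bid (2, 2, 2, 22): truth gives 0; bid 22 gives 4 > 0. Violating.
Others bid (2, 2, 2, 26): truth gives 0; no alternative beats it.
Others bid (2, 2, 3, 26): truth gives 0; no alternative beats it.
(Checking all 625 profiles: 256 have a profitable deviation, 369 do not.)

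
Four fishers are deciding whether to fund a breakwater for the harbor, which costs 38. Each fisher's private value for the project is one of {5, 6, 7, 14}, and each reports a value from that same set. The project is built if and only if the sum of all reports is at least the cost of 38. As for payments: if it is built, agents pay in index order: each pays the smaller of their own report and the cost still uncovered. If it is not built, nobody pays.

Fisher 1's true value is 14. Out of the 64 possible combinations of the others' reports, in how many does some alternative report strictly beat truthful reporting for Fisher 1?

10

Others report (5, 14, 14): truth gives 0; report 5 gives 9 > 0. Violating.
Others report (6, 14, 14): truth gives 0; report 5 gives 9 > 0. Violating.
Others report (7, 14, 14): truth gives 0; report 5 gives 9 > 0. Violating.
Others report (14, 5, 14): truth gives 0; report 5 gives 9 > 0. Violating.
Others report (5, 5, 5): truth gives 0; no alternative beats it.
Others report (5, 5, 6): truth gives 0; no alternative beats it.
(Checking all 64 profiles: 10 have a profitable deviation, 54 do not.)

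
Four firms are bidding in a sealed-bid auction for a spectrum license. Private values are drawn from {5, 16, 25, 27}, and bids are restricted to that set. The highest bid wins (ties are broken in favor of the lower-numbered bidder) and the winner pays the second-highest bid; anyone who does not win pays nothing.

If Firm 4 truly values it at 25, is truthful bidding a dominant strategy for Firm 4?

Yes

Check each profile of the others' bids and compare truth against every alternative bid.
Others bid (5, 5, 5): truth gives 20, best alternative gives 20.
Others bid (5, 5, 16): truth gives 9, best alternative gives 9.
Others bid (5, 16, 5): truth gives 9, best alternative gives 9.
Others bid (5, 16, 16): truth gives 9, best alternative gives 9.
Others bid (16, 5, 5): truth gives 9, best alternative gives 9.
Others bid (16, 5, 16): truth gives 9, best alternative gives 9.
(Remaining 58 profiles checked similarly; truth is weakly best in each.)
In every case the truthful bid is at least as good as any alternative, so it is a dominant strategy.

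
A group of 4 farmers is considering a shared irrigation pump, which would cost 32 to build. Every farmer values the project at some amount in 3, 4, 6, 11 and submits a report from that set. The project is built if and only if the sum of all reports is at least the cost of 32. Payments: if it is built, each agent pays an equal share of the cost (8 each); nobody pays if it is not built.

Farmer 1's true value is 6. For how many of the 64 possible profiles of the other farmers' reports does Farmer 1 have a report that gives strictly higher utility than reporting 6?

6

Others report (4, 11, 11): truth gives -2; report 3 gives 0 > -2. Violating.
Others report (6, 11, 11): truth gives -2; report 3 gives 0 > -2. Violating.
Others report (11, 4, 11): truth gives -2; report 3 gives 0 > -2. Violating.
Others report (11, 6, 11): truth gives -2; report 3 gives 0 > -2. Violating.
Others report (3, 3, 3): truth gives 0; no alternative beats it.
Others report (3, 3, 4): truth gives 0; no alternative beats it.
(Checking all 64 profiles: 6 have a profitable deviation, 58 do not.)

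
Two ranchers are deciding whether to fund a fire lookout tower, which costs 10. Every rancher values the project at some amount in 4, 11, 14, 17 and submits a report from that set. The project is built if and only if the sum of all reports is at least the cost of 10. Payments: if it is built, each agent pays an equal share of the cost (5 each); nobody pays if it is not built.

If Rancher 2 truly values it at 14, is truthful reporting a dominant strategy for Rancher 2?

Check each profile of the others' reports and compare truth against every alternative report.
Others report (4): truth gives 9, best alternative gives 9.
Others report (11): truth gives 9, best alternative gives 9.
Others report (14): truth gives 9, best alternative gives 9.
Others report (17): truth gives 9, best alternative gives 9.
In every case the truthful report is at least as good as any alternative, so it is a dominant strategy.

Yes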